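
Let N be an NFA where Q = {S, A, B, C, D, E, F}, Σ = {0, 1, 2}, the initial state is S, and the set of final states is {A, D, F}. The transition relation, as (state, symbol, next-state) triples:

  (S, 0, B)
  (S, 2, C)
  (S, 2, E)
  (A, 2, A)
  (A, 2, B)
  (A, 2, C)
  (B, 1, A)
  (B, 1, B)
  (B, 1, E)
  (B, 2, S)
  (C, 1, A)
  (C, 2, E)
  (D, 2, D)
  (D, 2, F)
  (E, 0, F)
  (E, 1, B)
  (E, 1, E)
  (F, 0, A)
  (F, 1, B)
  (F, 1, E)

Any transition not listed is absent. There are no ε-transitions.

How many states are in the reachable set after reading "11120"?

0

Start in {S}.
Read '1': {S} → ∅.
The set is empty and remains empty for the remaining 4 symbols.
That set has 0 states.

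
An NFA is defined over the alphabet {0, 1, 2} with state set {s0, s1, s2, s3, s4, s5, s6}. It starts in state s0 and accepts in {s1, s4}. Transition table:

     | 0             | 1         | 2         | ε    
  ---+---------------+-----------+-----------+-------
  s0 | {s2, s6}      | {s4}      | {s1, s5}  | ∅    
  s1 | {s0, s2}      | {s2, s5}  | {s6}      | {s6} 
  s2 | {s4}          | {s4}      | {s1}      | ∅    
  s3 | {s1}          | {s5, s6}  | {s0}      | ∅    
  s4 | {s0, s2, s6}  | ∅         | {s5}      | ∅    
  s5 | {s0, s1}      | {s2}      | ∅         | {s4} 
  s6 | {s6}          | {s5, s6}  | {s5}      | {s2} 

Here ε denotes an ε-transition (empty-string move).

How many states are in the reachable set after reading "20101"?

Start in {s0}.
Read '2': s0→{s1, s5}; union {s1, s5}; ε-closure = {s1, s2, s4, s5, s6}.
Read '0': s1→{s0, s2}, s2→{s4}, s4→{s0, s2, s6}, s5→{s0, s1}, s6→{s6}; now {s0, s1, s2, s4, s6}.
Read '1': s0→{s4}, s1→{s2, s5}, s2→{s4}, s4→∅, s6→{s5, s6}; now {s2, s4, s5, s6}.
Read '0': s2→{s4}, s4→{s0, s2, s6}, s5→{s0, s1}, s6→{s6}; now {s0, s1, s2, s4, s6}.
Read '1': s0→{s4}, s1→{s2, s5}, s2→{s4}, s4→∅, s6→{s5, s6}; now {s2, s4, s5, s6}.
That set has 4 states.

4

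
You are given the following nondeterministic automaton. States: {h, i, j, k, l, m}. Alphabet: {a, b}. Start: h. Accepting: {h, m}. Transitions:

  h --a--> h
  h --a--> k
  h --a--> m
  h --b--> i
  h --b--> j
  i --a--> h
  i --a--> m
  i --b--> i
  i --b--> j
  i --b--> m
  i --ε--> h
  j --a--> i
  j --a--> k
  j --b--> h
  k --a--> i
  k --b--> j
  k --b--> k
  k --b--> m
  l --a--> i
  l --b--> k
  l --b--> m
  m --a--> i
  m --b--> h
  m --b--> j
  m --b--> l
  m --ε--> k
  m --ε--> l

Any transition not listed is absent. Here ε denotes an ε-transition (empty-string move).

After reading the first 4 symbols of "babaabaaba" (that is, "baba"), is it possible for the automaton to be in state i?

Start in {h}.
Read 'b': {h} → {h, i, j}.
Read 'a': {h, i, j} → {h, i, k, l, m}.
Read 'b': {h, i, k, l, m} → {h, i, j, k, l, m}.
Read 'a': {h, i, j, k, l, m} → {h, i, k, l, m}.
State i is in {h, i, k, l, m}.

Yes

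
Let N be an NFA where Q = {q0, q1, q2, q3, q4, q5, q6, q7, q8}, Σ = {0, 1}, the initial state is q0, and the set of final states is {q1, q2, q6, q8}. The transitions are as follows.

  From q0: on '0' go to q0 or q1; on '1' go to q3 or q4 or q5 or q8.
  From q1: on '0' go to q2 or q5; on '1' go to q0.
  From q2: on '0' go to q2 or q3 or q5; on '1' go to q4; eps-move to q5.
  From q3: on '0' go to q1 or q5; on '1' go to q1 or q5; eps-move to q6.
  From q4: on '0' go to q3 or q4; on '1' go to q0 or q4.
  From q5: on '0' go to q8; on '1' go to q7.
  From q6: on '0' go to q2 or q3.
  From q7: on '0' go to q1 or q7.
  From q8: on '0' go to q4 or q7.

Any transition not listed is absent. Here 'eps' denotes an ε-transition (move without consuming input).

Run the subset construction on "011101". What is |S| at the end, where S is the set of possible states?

8

Start in {q0}.
Read '0': q0→{q0, q1}; now {q0, q1}.
Read '1': q0→{q3, q4, q5, q8}, q1→{q0}; union {q0, q3, q4, q5, q8}; ε-closure = {q0, q3, q4, q5, q6, q8}.
Read '1': q0→{q3, q4, q5, q8}, q3→{q1, q5}, q4→{q0, q4}, q5→{q7}, q6→∅, q8→∅; union {q0, q1, q3, q4, q5, q7, q8}; ε-closure = {q0, q1, q3, q4, q5, q6, q7, q8}.
Read '1': q0→{q3, q4, q5, q8}, q1→{q0}, q3→{q1, q5}, q4→{q0, q4}, q5→{q7}, q6→∅, q7→∅, q8→∅; union {q0, q1, q3, q4, q5, q7, q8}; ε-closure = {q0, q1, q3, q4, q5, q6, q7, q8}.
Read '0': q0→{q0, q1}, q1→{q2, q5}, q3→{q1, q5}, q4→{q3, q4}, q5→{q8}, q6→{q2, q3}, q7→{q1, q7}, q8→{q4, q7}; union {q0, q1, q2, q3, q4, q5, q7, q8}; ε-closure = {q0, q1, q2, q3, q4, q5, q6, q7, q8}.
Read '1': q0→{q3, q4, q5, q8}, q1→{q0}, q2→{q4}, q3→{q1, q5}, q4→{q0, q4}, q5→{q7}, q6→∅, q7→∅, q8→∅; union {q0, q1, q3, q4, q5, q7, q8}; ε-closure = {q0, q1, q3, q4, q5, q6, q7, q8}.
That set has 8 states.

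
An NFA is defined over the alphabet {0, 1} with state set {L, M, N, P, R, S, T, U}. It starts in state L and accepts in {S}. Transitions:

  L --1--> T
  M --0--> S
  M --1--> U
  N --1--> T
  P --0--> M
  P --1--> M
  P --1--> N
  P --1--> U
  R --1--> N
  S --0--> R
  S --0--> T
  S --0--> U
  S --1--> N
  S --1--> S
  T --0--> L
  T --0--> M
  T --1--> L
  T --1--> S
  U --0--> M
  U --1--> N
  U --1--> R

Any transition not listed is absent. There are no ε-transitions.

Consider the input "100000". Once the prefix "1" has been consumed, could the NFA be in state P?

No

Start in {L}.
Read '1': L→{T}; now {T}.
State P is not in {T}.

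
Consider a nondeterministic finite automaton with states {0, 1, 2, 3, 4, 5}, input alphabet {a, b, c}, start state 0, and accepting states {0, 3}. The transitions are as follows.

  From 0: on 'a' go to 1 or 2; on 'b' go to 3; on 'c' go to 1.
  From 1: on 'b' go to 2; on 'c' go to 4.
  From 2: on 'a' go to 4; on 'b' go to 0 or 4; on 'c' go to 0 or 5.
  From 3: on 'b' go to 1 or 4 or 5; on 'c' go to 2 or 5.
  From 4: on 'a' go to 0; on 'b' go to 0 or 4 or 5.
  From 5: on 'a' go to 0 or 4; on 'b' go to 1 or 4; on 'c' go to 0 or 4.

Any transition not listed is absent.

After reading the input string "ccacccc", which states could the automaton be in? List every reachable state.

Start in {0}.
Read 'c': {0} → {1}.
Read 'c': {1} → {4}.
Read 'a': {4} → {0}.
Read 'c': {0} → {1}.
Read 'c': {1} → {4}.
Read 'c': {4} → ∅.
The set is empty and remains empty for the remaining 1 symbol.

∅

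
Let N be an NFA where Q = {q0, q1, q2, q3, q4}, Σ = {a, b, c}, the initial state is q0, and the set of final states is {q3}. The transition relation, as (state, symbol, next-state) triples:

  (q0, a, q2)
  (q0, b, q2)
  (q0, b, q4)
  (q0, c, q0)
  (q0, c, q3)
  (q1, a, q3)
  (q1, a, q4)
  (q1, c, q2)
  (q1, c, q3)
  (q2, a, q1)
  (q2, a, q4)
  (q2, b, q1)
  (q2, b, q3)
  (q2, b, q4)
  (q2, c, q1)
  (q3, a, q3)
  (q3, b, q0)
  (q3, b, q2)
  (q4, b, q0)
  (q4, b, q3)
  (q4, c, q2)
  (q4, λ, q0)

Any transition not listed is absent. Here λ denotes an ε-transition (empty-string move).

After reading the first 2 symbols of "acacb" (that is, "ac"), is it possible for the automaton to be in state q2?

No

Start in {q0}.
Read 'a': q0→{q2}; now {q2}.
Read 'c': q2→{q1}; now {q1}.
State q2 is not in {q1}.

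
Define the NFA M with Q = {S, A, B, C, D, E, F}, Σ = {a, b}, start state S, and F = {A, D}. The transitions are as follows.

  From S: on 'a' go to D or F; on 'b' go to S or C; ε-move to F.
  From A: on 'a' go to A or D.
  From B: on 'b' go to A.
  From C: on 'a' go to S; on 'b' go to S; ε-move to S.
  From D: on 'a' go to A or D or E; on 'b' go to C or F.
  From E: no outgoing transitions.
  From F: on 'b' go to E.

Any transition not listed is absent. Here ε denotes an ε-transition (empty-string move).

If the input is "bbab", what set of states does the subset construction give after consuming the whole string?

{S, C, E, F}

Start: ε-closure({S}) = {S, F}.
Read 'b': S→{S, C}, F→{E}; union {S, C, E}; ε-closure = {S, C, E, F}.
Read 'b': S→{S, C}, C→{S}, E→∅, F→{E}; union {S, C, E}; ε-closure = {S, C, E, F}.
Read 'a': S→{D, F}, C→{S}, E→∅, F→∅; now {S, D, F}.
Read 'b': S→{S, C}, D→{C, F}, F→{E}; now {S, C, E, F}.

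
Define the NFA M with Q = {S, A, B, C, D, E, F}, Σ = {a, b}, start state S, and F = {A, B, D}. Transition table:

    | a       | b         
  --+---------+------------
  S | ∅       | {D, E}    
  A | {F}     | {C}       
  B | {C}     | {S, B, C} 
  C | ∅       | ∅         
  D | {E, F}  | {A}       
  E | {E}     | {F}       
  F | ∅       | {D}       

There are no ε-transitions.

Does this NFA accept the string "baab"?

No

Start in {S}.
Read 'b': S→{D, E}; now {D, E}.
Read 'a': D→{E, F}, E→{E}; now {E, F}.
Read 'a': E→{E}, F→∅; now {E}.
Read 'b': E→{F}; now {F}.
The final set {F} contains no accepting state.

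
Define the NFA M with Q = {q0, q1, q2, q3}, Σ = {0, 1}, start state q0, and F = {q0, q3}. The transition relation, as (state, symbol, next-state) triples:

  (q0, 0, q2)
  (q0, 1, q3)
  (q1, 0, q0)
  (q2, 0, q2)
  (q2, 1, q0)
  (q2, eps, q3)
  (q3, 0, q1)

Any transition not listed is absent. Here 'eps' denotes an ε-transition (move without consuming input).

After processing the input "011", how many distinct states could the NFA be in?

1

Start in {q0}.
Read '0': q0→{q2}; union {q2}; ε-closure = {q2, q3}.
Read '1': q2→{q0}, q3→∅; now {q0}.
Read '1': q0→{q3}; now {q3}.
That set has 1 state.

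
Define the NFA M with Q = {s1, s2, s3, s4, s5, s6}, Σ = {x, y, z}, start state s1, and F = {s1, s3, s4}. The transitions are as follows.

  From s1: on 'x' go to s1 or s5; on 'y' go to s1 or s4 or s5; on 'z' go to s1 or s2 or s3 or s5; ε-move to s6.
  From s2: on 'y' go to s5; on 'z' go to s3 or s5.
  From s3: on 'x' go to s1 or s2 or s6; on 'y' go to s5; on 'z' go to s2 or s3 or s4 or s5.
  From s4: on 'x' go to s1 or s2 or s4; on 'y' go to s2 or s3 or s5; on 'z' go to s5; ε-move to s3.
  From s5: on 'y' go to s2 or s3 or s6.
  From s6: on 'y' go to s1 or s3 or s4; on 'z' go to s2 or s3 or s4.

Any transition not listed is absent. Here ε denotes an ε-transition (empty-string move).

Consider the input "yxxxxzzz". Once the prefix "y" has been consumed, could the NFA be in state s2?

Start: ε-closure({s1}) = {s1, s6}.
Read 'y': {s1, s6} → {s1, s3, s4, s5, s6}.
State s2 is not in {s1, s3, s4, s5, s6}.

No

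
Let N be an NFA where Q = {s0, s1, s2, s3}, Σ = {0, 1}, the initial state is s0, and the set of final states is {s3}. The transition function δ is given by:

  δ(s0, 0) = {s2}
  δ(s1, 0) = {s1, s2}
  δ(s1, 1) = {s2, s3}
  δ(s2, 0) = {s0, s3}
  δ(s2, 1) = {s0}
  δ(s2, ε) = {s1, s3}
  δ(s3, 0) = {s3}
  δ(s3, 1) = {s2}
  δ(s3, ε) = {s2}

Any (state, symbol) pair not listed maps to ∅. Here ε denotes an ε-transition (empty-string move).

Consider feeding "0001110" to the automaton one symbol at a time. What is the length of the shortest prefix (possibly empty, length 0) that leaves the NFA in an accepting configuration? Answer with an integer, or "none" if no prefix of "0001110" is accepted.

Start in {s0}.
Read '0': {s0} → {s1, s2, s3}.
None of the earlier sets intersect F, but {s1, s2, s3} does.

1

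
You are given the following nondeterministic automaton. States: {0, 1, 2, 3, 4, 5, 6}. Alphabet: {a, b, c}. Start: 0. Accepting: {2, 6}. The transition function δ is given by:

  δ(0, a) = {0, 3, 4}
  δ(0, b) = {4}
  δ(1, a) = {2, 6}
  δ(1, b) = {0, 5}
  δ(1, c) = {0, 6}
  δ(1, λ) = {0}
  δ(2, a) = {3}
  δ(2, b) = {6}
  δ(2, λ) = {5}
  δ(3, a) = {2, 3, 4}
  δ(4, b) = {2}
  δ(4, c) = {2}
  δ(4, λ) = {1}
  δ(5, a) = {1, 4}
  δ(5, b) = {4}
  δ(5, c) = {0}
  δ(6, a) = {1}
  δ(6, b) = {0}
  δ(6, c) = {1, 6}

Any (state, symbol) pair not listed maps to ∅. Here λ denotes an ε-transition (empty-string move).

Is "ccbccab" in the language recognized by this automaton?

No

Start in {0}.
Read 'c': {0} → ∅.
The set is empty and remains empty for the remaining 6 symbols.
The final set ∅ contains no accepting state.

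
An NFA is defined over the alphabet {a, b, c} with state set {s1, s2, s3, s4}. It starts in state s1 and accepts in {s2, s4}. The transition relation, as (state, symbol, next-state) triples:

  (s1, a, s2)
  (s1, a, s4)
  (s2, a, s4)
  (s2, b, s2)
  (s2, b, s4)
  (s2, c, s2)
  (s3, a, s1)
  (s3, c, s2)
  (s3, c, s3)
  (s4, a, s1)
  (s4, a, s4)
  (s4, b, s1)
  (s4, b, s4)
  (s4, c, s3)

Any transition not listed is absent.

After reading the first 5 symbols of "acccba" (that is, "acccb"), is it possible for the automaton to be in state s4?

Yes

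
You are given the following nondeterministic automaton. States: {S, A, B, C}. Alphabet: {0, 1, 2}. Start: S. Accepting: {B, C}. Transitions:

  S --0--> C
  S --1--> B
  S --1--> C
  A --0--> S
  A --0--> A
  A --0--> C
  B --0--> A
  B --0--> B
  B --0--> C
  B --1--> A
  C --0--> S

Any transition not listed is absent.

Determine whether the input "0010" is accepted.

Yes

Start in {S}.
Read '0': S→{C}; now {C}.
Read '0': C→{S}; now {S}.
Read '1': S→{B, C}; now {B, C}.
Read '0': B→{A, B, C}, C→{S}; now {S, A, B, C}.
The final set {S, A, B, C} contains the accepting states B, C.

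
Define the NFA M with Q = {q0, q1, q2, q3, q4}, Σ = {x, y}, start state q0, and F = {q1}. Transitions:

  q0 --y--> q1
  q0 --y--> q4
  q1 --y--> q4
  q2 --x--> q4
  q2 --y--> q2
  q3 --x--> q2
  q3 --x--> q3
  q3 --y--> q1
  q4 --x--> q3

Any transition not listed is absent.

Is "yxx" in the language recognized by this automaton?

Start in {q0}.
Read 'y': q0→{q1, q4}; now {q1, q4}.
Read 'x': q1→∅, q4→{q3}; now {q3}.
Read 'x': q3→{q2, q3}; now {q2, q3}.
The final set {q2, q3} contains no accepting state.

No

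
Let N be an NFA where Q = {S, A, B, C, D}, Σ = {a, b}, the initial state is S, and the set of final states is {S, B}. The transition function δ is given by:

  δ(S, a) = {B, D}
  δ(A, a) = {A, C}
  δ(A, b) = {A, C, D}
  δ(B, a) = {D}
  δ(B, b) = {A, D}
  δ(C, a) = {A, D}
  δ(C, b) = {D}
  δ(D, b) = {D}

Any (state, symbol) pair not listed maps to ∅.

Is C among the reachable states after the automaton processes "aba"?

Yes

Start in {S}.
Read 'a': S→{B, D}; now {B, D}.
Read 'b': B→{A, D}, D→{D}; now {A, D}.
Read 'a': A→{A, C}, D→∅; now {A, C}.
State C is in {A, C}.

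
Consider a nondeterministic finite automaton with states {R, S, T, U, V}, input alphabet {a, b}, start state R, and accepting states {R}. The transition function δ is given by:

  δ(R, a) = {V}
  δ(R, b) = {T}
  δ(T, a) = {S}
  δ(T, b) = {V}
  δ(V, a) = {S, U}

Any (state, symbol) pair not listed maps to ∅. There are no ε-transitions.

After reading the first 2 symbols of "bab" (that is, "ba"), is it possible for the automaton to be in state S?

Yes

Start in {R}.
Read 'b': {R} → {T}.
Read 'a': {T} → {S}.
State S is in {S}.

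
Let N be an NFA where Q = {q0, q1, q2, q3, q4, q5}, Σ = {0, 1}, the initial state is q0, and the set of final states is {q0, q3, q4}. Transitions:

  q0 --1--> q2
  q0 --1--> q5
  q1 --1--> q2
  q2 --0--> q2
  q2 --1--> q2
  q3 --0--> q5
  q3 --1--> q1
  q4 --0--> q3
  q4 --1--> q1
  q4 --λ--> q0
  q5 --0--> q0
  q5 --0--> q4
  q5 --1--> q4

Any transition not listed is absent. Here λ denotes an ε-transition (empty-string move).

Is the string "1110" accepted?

Start in {q0}.
Read '1': {q0} → {q2, q5}.
Read '1': {q2, q5} → {q0, q2, q4}.
Read '1': {q0, q2, q4} → {q1, q2, q5}.
Read '0': {q1, q2, q5} → {q0, q2, q4}.
The final set {q0, q2, q4} contains the accepting states q0, q4.

Yes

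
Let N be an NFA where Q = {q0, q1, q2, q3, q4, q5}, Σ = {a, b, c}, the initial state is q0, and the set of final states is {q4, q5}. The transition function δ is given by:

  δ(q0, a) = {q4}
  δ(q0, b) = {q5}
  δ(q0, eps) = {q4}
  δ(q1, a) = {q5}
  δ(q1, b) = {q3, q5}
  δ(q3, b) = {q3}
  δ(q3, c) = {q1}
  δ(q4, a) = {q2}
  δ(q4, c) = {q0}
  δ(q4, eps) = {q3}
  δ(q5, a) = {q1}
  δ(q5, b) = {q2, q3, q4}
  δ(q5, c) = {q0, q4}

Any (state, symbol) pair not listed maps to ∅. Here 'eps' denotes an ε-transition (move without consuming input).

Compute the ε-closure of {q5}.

{q5}

Begin with {q5}.
No ε-moves leave this set, so the closure equals the set itself.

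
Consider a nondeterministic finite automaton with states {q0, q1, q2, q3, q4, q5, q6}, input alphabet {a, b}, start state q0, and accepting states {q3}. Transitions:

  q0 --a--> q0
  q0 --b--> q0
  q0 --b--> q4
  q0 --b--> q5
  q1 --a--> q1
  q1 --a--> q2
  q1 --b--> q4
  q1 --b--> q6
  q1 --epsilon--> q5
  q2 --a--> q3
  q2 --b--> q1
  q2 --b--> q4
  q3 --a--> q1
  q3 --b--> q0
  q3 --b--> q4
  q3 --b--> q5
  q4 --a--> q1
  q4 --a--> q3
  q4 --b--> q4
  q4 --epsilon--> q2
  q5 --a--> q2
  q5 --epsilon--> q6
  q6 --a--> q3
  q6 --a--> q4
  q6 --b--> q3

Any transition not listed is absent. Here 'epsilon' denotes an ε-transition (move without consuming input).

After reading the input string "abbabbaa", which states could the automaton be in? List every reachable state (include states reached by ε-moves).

{q0, q1, q2, q3, q4, q5, q6}

Start in {q0}.
Read 'a': q0→{q0}; now {q0}.
Read 'b': q0→{q0, q4, q5}; union {q0, q4, q5}; ε-closure = {q0, q2, q4, q5, q6}.
Read 'b': q0→{q0, q4, q5}, q2→{q1, q4}, q4→{q4}, q5→∅, q6→{q3}; union {q0, q1, q3, q4, q5}; ε-closure = {q0, q1, q2, q3, q4, q5, q6}.
Read 'a': q0→{q0}, q1→{q1, q2}, q2→{q3}, q3→{q1}, q4→{q1, q3}, q5→{q2}, q6→{q3, q4}; union {q0, q1, q2, q3, q4}; ε-closure = {q0, q1, q2, q3, q4, q5, q6}.
Read 'b': q0→{q0, q4, q5}, q1→{q4, q6}, q2→{q1, q4}, q3→{q0, q4, q5}, q4→{q4}, q5→∅, q6→{q3}; union {q0, q1, q3, q4, q5, q6}; ε-closure = {q0, q1, q2, q3, q4, q5, q6}.
Read 'b': q0→{q0, q4, q5}, q1→{q4, q6}, q2→{q1, q4}, q3→{q0, q4, q5}, q4→{q4}, q5→∅, q6→{q3}; union {q0, q1, q3, q4, q5, q6}; ε-closure = {q0, q1, q2, q3, q4, q5, q6}.
Read 'a': q0→{q0}, q1→{q1, q2}, q2→{q3}, q3→{q1}, q4→{q1, q3}, q5→{q2}, q6→{q3, q4}; union {q0, q1, q2, q3, q4}; ε-closure = {q0, q1, q2, q3, q4, q5, q6}.
Read 'a': q0→{q0}, q1→{q1, q2}, q2→{q3}, q3→{q1}, q4→{q1, q3}, q5→{q2}, q6→{q3, q4}; union {q0, q1, q2, q3, q4}; ε-closure = {q0, q1, q2, q3, q4, q5, q6}.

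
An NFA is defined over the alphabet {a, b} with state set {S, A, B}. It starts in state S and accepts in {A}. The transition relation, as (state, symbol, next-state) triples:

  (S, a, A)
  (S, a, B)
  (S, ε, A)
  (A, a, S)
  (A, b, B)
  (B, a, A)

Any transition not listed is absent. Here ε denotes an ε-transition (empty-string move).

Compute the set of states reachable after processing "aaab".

{B}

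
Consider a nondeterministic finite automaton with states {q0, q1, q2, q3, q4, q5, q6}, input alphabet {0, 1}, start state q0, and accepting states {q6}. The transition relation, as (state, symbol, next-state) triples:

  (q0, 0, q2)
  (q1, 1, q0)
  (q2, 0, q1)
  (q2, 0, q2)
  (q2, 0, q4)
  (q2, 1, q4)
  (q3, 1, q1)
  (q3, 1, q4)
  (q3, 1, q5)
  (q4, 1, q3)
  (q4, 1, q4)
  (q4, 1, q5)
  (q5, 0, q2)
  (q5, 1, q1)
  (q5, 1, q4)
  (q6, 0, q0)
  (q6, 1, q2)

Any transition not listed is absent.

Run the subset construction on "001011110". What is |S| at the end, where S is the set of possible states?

Start in {q0}.
Read '0': q0→{q2}; now {q2}.
Read '0': q2→{q1, q2, q4}; now {q1, q2, q4}.
Read '1': q1→{q0}, q2→{q4}, q4→{q3, q4, q5}; now {q0, q3, q4, q5}.
Read '0': q0→{q2}, q3→∅, q4→∅, q5→{q2}; now {q2}.
Read '1': q2→{q4}; now {q4}.
Read '1': q4→{q3, q4, q5}; now {q3, q4, q5}.
Read '1': q3→{q1, q4, q5}, q4→{q3, q4, q5}, q5→{q1, q4}; now {q1, q3, q4, q5}.
Read '1': q1→{q0}, q3→{q1, q4, q5}, q4→{q3, q4, q5}, q5→{q1, q4}; now {q0, q1, q3, q4, q5}.
Read '0': q0→{q2}, q1→∅, q3→∅, q4→∅, q5→{q2}; now {q2}.
That set has 1 state.

1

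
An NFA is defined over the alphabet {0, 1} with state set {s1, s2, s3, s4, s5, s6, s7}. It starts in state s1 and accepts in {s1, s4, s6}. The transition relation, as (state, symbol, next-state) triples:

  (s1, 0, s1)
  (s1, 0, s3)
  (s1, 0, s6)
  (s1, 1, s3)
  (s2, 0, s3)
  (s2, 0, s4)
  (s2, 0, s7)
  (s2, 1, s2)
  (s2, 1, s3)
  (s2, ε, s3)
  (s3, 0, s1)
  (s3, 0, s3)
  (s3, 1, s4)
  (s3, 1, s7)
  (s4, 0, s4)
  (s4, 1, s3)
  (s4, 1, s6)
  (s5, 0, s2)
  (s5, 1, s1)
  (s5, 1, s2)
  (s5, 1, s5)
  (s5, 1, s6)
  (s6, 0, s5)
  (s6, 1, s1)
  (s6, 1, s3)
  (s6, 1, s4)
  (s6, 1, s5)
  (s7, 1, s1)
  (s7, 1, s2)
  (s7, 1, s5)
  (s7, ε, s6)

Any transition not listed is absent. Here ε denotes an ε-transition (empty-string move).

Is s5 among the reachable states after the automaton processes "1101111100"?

Yes

Start in {s1}.
Read '1': {s1} → {s3}.
Read '1': {s3} → {s4, s6, s7}.
Read '0': {s4, s6, s7} → {s4, s5}.
Read '1': {s4, s5} → {s1, s2, s3, s5, s6}.
Read '1': {s1, s2, s3, s5, s6} → {s1, s2, s3, s4, s5, s6, s7}.
Read '1': {s1, s2, s3, s4, s5, s6, s7} → {s1, s2, s3, s4, s5, s6, s7}.
Read '1': {s1, s2, s3, s4, s5, s6, s7} → {s1, s2, s3, s4, s5, s6, s7}.
Read '1': {s1, s2, s3, s4, s5, s6, s7} → {s1, s2, s3, s4, s5, s6, s7}.
Read '0': {s1, s2, s3, s4, s5, s6, s7} → {s1, s2, s3, s4, s5, s6, s7}.
Read '0': {s1, s2, s3, s4, s5, s6, s7} → {s1, s2, s3, s4, s5, s6, s7}.
State s5 is in {s1, s2, s3, s4, s5, s6, s7}.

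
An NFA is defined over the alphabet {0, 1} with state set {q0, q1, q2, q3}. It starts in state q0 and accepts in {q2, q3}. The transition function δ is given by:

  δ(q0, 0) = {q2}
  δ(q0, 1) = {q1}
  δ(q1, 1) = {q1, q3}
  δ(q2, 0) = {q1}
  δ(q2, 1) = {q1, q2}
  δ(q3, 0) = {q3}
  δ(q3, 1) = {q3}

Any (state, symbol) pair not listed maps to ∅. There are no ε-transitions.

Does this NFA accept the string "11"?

Yes

Start in {q0}.
Read '1': q0→{q1}; now {q1}.
Read '1': q1→{q1, q3}; now {q1, q3}.
The final set {q1, q3} contains the accepting state q3.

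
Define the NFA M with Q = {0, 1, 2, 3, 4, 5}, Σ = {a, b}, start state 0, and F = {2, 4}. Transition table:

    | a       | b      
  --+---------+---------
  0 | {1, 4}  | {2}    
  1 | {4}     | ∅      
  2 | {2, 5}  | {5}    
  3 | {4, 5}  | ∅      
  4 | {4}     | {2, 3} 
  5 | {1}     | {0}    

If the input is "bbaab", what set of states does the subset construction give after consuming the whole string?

Start in {0}.
Read 'b': {0} → {2}.
Read 'b': {2} → {5}.
Read 'a': {5} → {1}.
Read 'a': {1} → {4}.
Read 'b': {4} → {2, 3}.

{2, 3}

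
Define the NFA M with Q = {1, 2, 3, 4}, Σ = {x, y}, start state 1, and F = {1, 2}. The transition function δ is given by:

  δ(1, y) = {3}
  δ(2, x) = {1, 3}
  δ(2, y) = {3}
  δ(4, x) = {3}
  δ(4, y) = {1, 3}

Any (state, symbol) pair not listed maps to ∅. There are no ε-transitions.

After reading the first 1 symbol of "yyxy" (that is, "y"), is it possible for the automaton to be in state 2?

Start in {1}.
Read 'y': {1} → {3}.
State 2 is not in {3}.

No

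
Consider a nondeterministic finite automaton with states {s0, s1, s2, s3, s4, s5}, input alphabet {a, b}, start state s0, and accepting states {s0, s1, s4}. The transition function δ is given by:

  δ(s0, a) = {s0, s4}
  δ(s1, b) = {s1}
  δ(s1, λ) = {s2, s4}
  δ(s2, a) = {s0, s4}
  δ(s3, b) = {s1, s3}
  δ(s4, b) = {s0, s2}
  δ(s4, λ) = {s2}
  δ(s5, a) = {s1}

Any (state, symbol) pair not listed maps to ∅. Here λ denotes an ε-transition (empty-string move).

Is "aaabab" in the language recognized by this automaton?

Yes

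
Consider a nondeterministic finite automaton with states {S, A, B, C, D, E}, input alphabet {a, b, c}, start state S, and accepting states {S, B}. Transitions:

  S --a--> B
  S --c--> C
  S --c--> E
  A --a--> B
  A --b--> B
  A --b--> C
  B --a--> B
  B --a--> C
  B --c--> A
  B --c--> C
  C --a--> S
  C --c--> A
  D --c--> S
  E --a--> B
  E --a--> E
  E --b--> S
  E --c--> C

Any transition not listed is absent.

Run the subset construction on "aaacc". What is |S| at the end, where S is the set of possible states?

2

Start in {S}.
Read 'a': {S} → {B}.
Read 'a': {B} → {B, C}.
Read 'a': {B, C} → {S, B, C}.
Read 'c': {S, B, C} → {A, C, E}.
Read 'c': {A, C, E} → {A, C}.
That set has 2 states.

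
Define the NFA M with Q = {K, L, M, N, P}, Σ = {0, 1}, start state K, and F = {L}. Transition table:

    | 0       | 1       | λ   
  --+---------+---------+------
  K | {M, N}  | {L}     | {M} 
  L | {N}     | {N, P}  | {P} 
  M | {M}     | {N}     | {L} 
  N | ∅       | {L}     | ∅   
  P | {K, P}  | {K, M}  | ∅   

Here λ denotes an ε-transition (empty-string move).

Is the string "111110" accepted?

Yes

Start: ε-closure({K}) = {K, L, M, P}.
Read '1': K→{L}, L→{N, P}, M→{N}, P→{K, M}; now {K, L, M, N, P}.
Read '1': K→{L}, L→{N, P}, M→{N}, N→{L}, P→{K, M}; now {K, L, M, N, P}.
Read '1': K→{L}, L→{N, P}, M→{N}, N→{L}, P→{K, M}; now {K, L, M, N, P}.
Read '1': K→{L}, L→{N, P}, M→{N}, N→{L}, P→{K, M}; now {K, L, M, N, P}.
Read '1': K→{L}, L→{N, P}, M→{N}, N→{L}, P→{K, M}; now {K, L, M, N, P}.
Read '0': K→{M, N}, L→{N}, M→{M}, N→∅, P→{K, P}; union {K, M, N, P}; ε-closure = {K, L, M, N, P}.
The final set {K, L, M, N, P} contains the accepting state L.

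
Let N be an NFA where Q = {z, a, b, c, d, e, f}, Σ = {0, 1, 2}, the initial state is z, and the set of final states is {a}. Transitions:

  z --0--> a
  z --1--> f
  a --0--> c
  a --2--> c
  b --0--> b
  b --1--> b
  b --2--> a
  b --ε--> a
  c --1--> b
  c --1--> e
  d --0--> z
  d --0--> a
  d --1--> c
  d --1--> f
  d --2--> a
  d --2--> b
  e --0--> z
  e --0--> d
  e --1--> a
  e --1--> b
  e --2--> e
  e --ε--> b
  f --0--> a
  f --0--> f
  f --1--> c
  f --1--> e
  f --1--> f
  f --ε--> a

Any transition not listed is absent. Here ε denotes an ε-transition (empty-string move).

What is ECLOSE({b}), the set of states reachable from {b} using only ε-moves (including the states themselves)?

{a, b}

Begin with {b}.
ε-move b → a; add a.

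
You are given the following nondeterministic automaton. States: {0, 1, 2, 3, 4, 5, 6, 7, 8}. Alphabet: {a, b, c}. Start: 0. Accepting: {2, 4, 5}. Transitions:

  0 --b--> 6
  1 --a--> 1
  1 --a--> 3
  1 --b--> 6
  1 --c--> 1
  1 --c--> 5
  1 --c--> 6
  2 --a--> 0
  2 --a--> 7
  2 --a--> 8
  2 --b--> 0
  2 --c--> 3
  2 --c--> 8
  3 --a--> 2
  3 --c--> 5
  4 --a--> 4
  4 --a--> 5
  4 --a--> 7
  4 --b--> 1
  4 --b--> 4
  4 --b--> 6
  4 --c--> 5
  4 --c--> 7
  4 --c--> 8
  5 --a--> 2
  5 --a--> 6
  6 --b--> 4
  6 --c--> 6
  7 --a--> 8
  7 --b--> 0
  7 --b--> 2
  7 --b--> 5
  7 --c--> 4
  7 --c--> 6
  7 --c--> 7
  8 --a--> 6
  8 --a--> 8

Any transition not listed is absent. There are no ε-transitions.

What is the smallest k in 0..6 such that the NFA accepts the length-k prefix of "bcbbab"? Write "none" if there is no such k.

3

Start in {0}.
Read 'b': {0} → {6}.
Read 'c': {6} → {6}.
Read 'b': {6} → {4}.
None of the earlier sets intersect F, but {4} does.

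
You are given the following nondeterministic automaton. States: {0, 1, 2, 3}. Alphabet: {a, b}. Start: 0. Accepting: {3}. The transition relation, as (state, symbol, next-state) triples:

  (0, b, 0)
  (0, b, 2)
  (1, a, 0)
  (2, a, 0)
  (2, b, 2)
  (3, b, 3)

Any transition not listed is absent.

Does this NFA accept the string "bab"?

No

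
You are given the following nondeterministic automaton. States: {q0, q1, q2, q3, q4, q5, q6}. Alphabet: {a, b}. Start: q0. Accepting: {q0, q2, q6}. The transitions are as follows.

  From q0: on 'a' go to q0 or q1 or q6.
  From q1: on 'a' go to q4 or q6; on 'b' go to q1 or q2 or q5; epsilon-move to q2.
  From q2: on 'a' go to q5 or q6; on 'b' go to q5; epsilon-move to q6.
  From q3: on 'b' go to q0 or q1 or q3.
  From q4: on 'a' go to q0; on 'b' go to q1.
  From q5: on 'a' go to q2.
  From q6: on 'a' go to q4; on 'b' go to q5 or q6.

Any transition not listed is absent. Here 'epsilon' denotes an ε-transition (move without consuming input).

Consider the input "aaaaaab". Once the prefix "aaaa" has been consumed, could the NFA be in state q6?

Yes

Start in {q0}.
Read 'a': {q0} → {q0, q1, q2, q6}.
Read 'a': {q0, q1, q2, q6} → {q0, q1, q2, q4, q5, q6}.
Read 'a': {q0, q1, q2, q4, q5, q6} → {q0, q1, q2, q4, q5, q6}.
Read 'a': {q0, q1, q2, q4, q5, q6} → {q0, q1, q2, q4, q5, q6}.
State q6 is in {q0, q1, q2, q4, q5, q6}.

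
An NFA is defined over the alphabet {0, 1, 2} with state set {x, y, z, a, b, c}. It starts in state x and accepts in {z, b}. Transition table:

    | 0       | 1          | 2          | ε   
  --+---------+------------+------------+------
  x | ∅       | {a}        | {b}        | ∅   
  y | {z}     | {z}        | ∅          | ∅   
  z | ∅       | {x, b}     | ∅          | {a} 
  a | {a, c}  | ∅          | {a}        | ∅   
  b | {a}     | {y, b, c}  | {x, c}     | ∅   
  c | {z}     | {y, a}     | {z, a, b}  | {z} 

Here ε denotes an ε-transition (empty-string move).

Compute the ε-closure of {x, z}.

Begin with {x, z}.
ε-move z → a; add a.

{x, z, a}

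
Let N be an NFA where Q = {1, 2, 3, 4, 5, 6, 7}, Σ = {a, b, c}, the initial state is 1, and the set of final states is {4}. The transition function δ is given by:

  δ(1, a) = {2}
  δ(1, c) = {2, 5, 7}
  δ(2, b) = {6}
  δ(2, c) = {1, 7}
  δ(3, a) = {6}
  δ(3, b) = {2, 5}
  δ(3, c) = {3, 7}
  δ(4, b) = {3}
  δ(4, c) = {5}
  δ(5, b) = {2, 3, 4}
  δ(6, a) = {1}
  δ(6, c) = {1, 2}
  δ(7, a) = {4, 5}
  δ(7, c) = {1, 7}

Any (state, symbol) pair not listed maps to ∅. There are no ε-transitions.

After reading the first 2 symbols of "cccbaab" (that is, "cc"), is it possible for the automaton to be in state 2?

Start in {1}.
Read 'c': 1→{2, 5, 7}; now {2, 5, 7}.
Read 'c': 2→{1, 7}, 5→∅, 7→{1, 7}; now {1, 7}.
State 2 is not in {1, 7}.

No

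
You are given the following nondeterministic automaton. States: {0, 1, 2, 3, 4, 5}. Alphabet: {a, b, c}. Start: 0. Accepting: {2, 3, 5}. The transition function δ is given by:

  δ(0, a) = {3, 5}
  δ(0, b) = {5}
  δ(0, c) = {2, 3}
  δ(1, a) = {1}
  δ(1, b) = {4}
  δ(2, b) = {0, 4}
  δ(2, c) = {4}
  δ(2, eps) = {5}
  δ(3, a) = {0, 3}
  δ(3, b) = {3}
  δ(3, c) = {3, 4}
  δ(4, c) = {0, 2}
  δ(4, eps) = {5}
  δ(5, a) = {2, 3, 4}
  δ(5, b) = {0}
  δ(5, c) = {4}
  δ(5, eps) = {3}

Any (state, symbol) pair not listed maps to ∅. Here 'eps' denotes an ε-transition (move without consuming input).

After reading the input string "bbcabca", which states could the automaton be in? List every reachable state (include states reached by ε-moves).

Start in {0}.
Read 'b': {0} → {3, 5}.
Read 'b': {3, 5} → {0, 3}.
Read 'c': {0, 3} → {2, 3, 4, 5}.
Read 'a': {2, 3, 4, 5} → {0, 2, 3, 4, 5}.
Read 'b': {0, 2, 3, 4, 5} → {0, 3, 4, 5}.
Read 'c': {0, 3, 4, 5} → {0, 2, 3, 4, 5}.
Read 'a': {0, 2, 3, 4, 5} → {0, 2, 3, 4, 5}.

{0, 2, 3, 4, 5}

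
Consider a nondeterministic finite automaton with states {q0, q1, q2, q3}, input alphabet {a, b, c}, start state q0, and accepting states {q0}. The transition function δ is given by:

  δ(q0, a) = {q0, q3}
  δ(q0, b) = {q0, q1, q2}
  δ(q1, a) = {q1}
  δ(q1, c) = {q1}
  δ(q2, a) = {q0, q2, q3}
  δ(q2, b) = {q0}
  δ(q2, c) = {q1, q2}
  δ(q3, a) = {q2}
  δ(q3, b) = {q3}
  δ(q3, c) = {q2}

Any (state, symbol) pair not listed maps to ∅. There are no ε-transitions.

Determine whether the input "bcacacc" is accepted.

No

Start in {q0}.
Read 'b': q0→{q0, q1, q2}; now {q0, q1, q2}.
Read 'c': q0→∅, q1→{q1}, q2→{q1, q2}; now {q1, q2}.
Read 'a': q1→{q1}, q2→{q0, q2, q3}; now {q0, q1, q2, q3}.
Read 'c': q0→∅, q1→{q1}, q2→{q1, q2}, q3→{q2}; now {q1, q2}.
Read 'a': q1→{q1}, q2→{q0, q2, q3}; now {q0, q1, q2, q3}.
Read 'c': q0→∅, q1→{q1}, q2→{q1, q2}, q3→{q2}; now {q1, q2}.
Read 'c': q1→{q1}, q2→{q1, q2}; now {q1, q2}.
The final set {q1, q2} contains no accepting state.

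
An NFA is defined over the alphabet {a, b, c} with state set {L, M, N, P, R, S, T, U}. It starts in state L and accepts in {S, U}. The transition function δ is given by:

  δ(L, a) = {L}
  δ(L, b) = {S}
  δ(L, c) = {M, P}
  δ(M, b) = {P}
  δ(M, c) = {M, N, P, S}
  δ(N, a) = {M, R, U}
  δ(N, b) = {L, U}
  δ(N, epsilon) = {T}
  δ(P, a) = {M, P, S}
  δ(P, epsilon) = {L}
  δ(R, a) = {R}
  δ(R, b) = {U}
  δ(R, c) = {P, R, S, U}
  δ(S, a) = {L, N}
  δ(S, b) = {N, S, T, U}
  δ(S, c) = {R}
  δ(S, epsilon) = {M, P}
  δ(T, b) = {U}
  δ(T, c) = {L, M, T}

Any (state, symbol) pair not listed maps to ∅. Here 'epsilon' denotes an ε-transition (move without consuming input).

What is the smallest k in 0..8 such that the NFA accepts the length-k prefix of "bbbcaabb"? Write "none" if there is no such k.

1

Start in {L}.
Read 'b': L→{S}; union {S}; ε-closure = {L, M, P, S}.
None of the earlier sets intersect F, but {L, M, P, S} does.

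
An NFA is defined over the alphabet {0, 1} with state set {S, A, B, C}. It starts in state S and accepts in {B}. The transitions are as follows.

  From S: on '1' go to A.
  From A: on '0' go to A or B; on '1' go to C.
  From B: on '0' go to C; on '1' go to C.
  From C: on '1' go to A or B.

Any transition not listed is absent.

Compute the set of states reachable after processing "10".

{A, B}

Start in {S}.
Read '1': {S} → {A}.
Read '0': {A} → {A, B}.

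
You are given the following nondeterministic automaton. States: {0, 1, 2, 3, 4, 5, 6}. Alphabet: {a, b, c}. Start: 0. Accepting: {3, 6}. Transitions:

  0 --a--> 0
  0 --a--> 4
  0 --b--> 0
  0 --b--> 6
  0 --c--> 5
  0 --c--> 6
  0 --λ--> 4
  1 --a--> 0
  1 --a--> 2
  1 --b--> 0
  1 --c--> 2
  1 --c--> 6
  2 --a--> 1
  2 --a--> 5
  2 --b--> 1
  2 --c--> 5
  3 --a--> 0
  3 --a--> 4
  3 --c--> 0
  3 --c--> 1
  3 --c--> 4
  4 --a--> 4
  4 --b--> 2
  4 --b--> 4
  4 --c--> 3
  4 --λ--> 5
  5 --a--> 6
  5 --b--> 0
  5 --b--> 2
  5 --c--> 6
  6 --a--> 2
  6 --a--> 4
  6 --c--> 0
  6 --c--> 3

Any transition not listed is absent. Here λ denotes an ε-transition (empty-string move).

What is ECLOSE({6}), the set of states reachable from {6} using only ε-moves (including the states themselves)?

{6}

Begin with {6}.
No ε-moves leave this set, so the closure equals the set itself.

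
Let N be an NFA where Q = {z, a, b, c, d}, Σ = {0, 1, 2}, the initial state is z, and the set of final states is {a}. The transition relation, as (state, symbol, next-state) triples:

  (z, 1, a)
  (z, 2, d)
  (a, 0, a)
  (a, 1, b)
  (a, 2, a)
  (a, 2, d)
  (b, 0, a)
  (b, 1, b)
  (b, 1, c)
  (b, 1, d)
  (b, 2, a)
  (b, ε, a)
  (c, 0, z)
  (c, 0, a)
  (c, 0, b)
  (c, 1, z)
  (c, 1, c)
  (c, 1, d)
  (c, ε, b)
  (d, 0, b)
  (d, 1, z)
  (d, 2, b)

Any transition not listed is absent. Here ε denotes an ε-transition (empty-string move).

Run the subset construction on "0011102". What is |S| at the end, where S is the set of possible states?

0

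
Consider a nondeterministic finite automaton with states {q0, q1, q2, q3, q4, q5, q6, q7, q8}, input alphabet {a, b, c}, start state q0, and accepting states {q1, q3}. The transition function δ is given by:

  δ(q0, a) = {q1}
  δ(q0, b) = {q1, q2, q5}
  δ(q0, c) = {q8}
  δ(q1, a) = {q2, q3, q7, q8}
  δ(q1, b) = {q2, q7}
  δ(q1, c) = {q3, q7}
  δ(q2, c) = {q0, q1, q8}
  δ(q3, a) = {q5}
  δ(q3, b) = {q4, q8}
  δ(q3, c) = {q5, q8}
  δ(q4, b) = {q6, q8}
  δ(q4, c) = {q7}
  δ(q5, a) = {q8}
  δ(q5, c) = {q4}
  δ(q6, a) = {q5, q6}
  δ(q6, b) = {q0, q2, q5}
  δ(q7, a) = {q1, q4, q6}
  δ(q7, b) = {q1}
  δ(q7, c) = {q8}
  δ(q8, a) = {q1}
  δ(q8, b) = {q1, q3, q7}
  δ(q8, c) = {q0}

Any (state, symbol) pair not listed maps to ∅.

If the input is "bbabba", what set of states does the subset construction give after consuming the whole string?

Start in {q0}.
Read 'b': q0→{q1, q2, q5}; now {q1, q2, q5}.
Read 'b': q1→{q2, q7}, q2→∅, q5→∅; now {q2, q7}.
Read 'a': q2→∅, q7→{q1, q4, q6}; now {q1, q4, q6}.
Read 'b': q1→{q2, q7}, q4→{q6, q8}, q6→{q0, q2, q5}; now {q0, q2, q5, q6, q7, q8}.
Read 'b': q0→{q1, q2, q5}, q2→∅, q5→∅, q6→{q0, q2, q5}, q7→{q1}, q8→{q1, q3, q7}; now {q0, q1, q2, q3, q5, q7}.
Read 'a': q0→{q1}, q1→{q2, q3, q7, q8}, q2→∅, q3→{q5}, q5→{q8}, q7→{q1, q4, q6}; now {q1, q2, q3, q4, q5, q6, q7, q8}.

{q1, q2, q3, q4, q5, q6, q7, q8}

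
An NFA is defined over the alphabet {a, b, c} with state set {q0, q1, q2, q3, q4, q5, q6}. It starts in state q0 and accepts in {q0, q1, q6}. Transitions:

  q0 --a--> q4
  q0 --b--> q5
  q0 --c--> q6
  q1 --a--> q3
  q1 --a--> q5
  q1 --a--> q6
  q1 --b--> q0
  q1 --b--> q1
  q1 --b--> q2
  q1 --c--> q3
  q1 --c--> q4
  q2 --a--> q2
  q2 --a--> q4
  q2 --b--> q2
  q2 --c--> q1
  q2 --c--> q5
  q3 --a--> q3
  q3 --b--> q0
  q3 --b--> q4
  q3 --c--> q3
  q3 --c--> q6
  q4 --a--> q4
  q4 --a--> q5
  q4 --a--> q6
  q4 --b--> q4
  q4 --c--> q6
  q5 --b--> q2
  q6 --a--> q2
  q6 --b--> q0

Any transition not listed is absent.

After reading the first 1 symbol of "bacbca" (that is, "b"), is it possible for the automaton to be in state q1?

No

Start in {q0}.
Read 'b': q0→{q5}; now {q5}.
State q1 is not in {q5}.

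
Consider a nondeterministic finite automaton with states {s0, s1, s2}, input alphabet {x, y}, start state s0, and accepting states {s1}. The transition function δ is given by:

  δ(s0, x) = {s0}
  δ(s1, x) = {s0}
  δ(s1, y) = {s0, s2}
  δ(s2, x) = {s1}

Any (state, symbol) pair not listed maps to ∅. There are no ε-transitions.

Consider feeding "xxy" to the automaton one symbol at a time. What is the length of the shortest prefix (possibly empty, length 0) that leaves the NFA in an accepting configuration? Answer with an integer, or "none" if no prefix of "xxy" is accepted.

none

Start in {s0}.
Read 'x': s0→{s0}; now {s0}.
Read 'x': s0→{s0}; now {s0}.
Read 'y': s0→∅; now ∅.
No reachable set along the way intersects F.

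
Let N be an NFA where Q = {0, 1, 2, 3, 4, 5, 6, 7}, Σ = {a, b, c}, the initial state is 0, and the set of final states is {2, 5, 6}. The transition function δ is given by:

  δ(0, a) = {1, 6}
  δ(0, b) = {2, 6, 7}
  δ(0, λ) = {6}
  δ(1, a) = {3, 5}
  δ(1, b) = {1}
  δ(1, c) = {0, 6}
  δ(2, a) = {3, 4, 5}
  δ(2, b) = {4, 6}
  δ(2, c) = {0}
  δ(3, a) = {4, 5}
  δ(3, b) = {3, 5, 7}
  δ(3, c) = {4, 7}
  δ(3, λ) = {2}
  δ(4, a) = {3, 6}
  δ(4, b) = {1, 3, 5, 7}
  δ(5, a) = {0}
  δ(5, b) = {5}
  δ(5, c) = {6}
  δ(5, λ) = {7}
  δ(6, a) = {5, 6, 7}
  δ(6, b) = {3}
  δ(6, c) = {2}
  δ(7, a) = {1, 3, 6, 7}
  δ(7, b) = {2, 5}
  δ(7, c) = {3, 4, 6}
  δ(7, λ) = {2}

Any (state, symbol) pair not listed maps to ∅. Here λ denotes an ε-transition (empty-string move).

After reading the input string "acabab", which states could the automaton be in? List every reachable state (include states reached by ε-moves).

Start: ε-closure({0}) = {0, 6}.
Read 'a': 0→{1, 6}, 6→{5, 6, 7}; union {1, 5, 6, 7}; ε-closure = {1, 2, 5, 6, 7}.
Read 'c': 1→{0, 6}, 2→{0}, 5→{6}, 6→{2}, 7→{3, 4, 6}; now {0, 2, 3, 4, 6}.
Read 'a': 0→{1, 6}, 2→{3, 4, 5}, 3→{4, 5}, 4→{3, 6}, 6→{5, 6, 7}; union {1, 3, 4, 5, 6, 7}; ε-closure = {1, 2, 3, 4, 5, 6, 7}.
Read 'b': 1→{1}, 2→{4, 6}, 3→{3, 5, 7}, 4→{1, 3, 5, 7}, 5→{5}, 6→{3}, 7→{2, 5}; now {1, 2, 3, 4, 5, 6, 7}.
Read 'a': 1→{3, 5}, 2→{3, 4, 5}, 3→{4, 5}, 4→{3, 6}, 5→{0}, 6→{5, 6, 7}, 7→{1, 3, 6, 7}; union {0, 1, 3, 4, 5, 6, 7}; ε-closure = {0, 1, 2, 3, 4, 5, 6, 7}.
Read 'b': 0→{2, 6, 7}, 1→{1}, 2→{4, 6}, 3→{3, 5, 7}, 4→{1, 3, 5, 7}, 5→{5}, 6→{3}, 7→{2, 5}; now {1, 2, 3, 4, 5, 6, 7}.

{1, 2, 3, 4, 5, 6, 7}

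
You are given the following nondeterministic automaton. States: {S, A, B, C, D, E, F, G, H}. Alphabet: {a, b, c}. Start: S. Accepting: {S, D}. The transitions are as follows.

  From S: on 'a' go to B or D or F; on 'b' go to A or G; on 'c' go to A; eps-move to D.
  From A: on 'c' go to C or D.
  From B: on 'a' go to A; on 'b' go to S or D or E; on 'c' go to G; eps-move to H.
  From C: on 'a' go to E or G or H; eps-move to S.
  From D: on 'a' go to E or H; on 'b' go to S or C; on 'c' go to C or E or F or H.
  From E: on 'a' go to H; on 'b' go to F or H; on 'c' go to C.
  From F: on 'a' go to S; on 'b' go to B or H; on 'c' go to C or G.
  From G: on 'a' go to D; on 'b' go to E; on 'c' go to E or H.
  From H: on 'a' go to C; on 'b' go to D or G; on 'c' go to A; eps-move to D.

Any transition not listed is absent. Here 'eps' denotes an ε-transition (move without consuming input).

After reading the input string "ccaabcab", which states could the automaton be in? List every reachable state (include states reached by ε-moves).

{S, A, B, C, D, E, F, G, H}

Start: ε-closure({S}) = {S, D}.
Read 'c': S→{A}, D→{C, E, F, H}; union {A, C, E, F, H}; ε-closure = {S, A, C, D, E, F, H}.
Read 'c': S→{A}, A→{C, D}, C→∅, D→{C, E, F, H}, E→{C}, F→{C, G}, H→{A}; union {A, C, D, E, F, G, H}; ε-closure = {S, A, C, D, E, F, G, H}.
Read 'a': S→{B, D, F}, A→∅, C→{E, G, H}, D→{E, H}, E→{H}, F→{S}, G→{D}, H→{C}; now {S, B, C, D, E, F, G, H}.
Read 'a': S→{B, D, F}, B→{A}, C→{E, G, H}, D→{E, H}, E→{H}, F→{S}, G→{D}, H→{C}; now {S, A, B, C, D, E, F, G, H}.
Read 'b': S→{A, G}, A→∅, B→{S, D, E}, C→∅, D→{S, C}, E→{F, H}, F→{B, H}, G→{E}, H→{D, G}; now {S, A, B, C, D, E, F, G, H}.
Read 'c': S→{A}, A→{C, D}, B→{G}, C→∅, D→{C, E, F, H}, E→{C}, F→{C, G}, G→{E, H}, H→{A}; union {A, C, D, E, F, G, H}; ε-closure = {S, A, C, D, E, F, G, H}.
Read 'a': S→{B, D, F}, A→∅, C→{E, G, H}, D→{E, H}, E→{H}, F→{S}, G→{D}, H→{C}; now {S, B, C, D, E, F, G, H}.
Read 'b': S→{A, G}, B→{S, D, E}, C→∅, D→{S, C}, E→{F, H}, F→{B, H}, G→{E}, H→{D, G}; now {S, A, B, C, D, E, F, G, H}.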